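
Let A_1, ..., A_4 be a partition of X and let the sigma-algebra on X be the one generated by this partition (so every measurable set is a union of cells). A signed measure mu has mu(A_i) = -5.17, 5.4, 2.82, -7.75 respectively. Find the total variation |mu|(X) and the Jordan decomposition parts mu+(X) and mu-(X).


Step 1: Every measurable set is a union of atoms (the cells / points), so a Hahn decomposition is
  obtained by grouping atoms by sign: P = union of atoms with mu > 0, N = union of the remaining atoms.
  Atoms in P (indices): 2, 3;  atoms in N (indices): 1, 4
  Positive values: 5.4, 2.82
  Negative values: -5.17, -7.75
Step 2: mu+(X) = mu(P) = sum of positive atom values = 8.22
Step 3: mu-(X) = -mu(N) = sum of |negative atom values| = 12.92
Step 4: |mu|(X) = mu+(X) + mu-(X) = 8.22 + 12.92 = 21.14


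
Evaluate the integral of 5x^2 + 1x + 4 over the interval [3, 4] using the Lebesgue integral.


The Lebesgue integral of a Riemann-integrable function agrees with the Riemann integral.
Antiderivative F(x) = (5/3)x^3 + (1/2)x^2 + 4x
F(4) = (5/3)*4^3 + (1/2)*4^2 + 4*4
     = (5/3)*64 + (1/2)*16 + 4*4
     = 106.666667 + 8 + 16
     = 130.666667
F(3) = 61.5
Integral = F(4) - F(3) = 130.666667 - 61.5 = 69.166667


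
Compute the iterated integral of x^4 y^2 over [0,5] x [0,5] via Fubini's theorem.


By Fubini's theorem, the double integral factors as a product of single integrals:
Step 1: integral_0^5 x^4 dx = [x^5/5] from 0 to 5
     = 5^5/5 = 625
Step 2: integral_0^5 y^2 dy = [y^3/3] from 0 to 5
     = 5^3/3 = 41.666667
Step 3: Double integral = 625 * 41.666667 = 26041.666667


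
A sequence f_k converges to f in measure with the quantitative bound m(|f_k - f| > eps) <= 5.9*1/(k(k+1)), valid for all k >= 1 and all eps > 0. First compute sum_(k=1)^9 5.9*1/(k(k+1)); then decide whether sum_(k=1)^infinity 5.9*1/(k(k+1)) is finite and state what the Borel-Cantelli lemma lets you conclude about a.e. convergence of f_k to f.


Step 1: List the terms 5.9*1/(k(k+1)) for k = 1 to 9:
  k=1: 2.95
  k=2: 0.983333
  k=3: 0.491667
  k=4: 0.295
  k=5: 0.196667
  k=6: 0.140476
  k=7: 0.105357
  k=8: 0.081944
  k=9: 0.065556
Step 2: Partial sum = 2.95 + 0.983333 + 0.491667 + 0.295 + 0.196667 + 0.140476 + 0.105357 + 0.081944 + 0.065556
     = 5.31
Step 3: The full series sum_(k>=1) 5.9*1/(k(k+1)) converges (telescoping series sum 1/(k(k+1)) = 1; a constant multiple of a convergent series converges).
Step 4: Fix eps > 0. Since sum_k m(|f_k - f| > eps) < infinity, the Borel-Cantelli lemma gives
        m(limsup_k {|f_k - f| > eps}) = 0, i.e. for a.e. x, |f_k(x) - f(x)| <= eps for all large k.
        Applying this with eps = 1/j for j = 1, 2, ... and intersecting the countably many full-measure sets,
        for a.e. x we get limsup_k |f_k(x) - f(x)| <= 1/j for every j, hence f_k -> f almost everywhere.
Conclusion: series converges; Borel-Cantelli yields f_k -> f a.e.


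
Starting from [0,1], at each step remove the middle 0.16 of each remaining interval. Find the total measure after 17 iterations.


Step 1: At each step, fraction remaining = 1 - 0.16 = 0.84
Step 2: After 17 steps, measure = (0.84)^17
Result = 0.051612


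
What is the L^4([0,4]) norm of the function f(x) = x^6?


Step 1: ||f||_4 = (integral_0^4 |x^6|^4 dx)^(1/4)
     = (integral_0^4 x^24 dx)^(1/4)
Step 2: integral_0^4 x^24 dx = [x^25/(25)] from 0 to 4 = 4^25/25
     = 1125899906842624/25 = 4.503600e+13
Step 3: ||f||_4 = (4.503600e+13)^(1/4) = 2590.537859


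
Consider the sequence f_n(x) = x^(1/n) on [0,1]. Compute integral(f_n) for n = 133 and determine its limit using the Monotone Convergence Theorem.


At n = 133: f_133(x) = x^(1/133).
Step 1: integral(x^(1/133), 0, 1) = [x^(1/133+1) / (1/133+1)] from 0 to 1
     = 1 / (1/133 + 1) = 1 / ((133+1)/133) = 133/(133+1)
     = 133/134 = 0.992537
Step 2: As n -> infinity, f_n(x) = x^(1/n) -> 1 for x in (0,1], and f_n is increasing in n.
By MCT, lim_n integral(f_n) = integral(lim_n f_n) = integral(1, 0, 1) = 1.
Step 3: Verify convergence: 133/134 = 0.992537 -> 1


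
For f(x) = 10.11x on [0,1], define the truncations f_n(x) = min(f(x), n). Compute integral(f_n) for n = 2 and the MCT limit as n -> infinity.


f(x) = 10.11x on [0,1]; f_n(x) = min(10.11x, n). At n = 2:
Step 1: f(x) reaches 2 at x = 2/10.11 = 0.197824
Step 2: integral(f_2) = integral(10.11x, 0, 0.197824) + integral(2, 0.197824, 1)
       = 10.11*0.197824^2/2 + 2*(1 - 0.197824)
       = 0.197824 + 1.604352
       = 1.802176
Step 3: As n -> infinity, f_n increases to f, so by MCT integral(f_n) -> integral(f) = 10.11/2 = 5.055.
Convergence: integral(f_2) = 1.802176 -> 5.055 as n -> infinity


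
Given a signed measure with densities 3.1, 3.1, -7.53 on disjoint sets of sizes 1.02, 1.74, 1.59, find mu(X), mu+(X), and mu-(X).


Step 1: Compute signed measure on each set:
  Set 1: 3.1 * 1.02 = 3.162
  Set 2: 3.1 * 1.74 = 5.394
  Set 3: -7.53 * 1.59 = -11.9727
Step 2: Total signed measure = (3.162) + (5.394) + (-11.9727)
     = -3.4167
Step 3: Positive part mu+(X) = sum of positive contributions = 8.556
Step 4: Negative part mu-(X) = |sum of negative contributions| = 11.9727


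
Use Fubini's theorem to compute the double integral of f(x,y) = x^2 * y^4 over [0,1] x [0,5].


By Fubini's theorem, the double integral factors as a product of single integrals:
Step 1: integral_0^1 x^2 dx = [x^3/3] from 0 to 1
     = 1^3/3 = 0.333333
Step 2: integral_0^5 y^4 dy = [y^5/5] from 0 to 5
     = 5^5/5 = 625
Step 3: Double integral = 0.333333 * 625 = 208.333333


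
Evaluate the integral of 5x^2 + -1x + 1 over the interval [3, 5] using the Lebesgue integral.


The Lebesgue integral of a Riemann-integrable function agrees with the Riemann integral.
Antiderivative F(x) = (5/3)x^3 + (-1/2)x^2 + 1x
F(5) = (5/3)*5^3 + (-1/2)*5^2 + 1*5
     = (5/3)*125 + (-1/2)*25 + 1*5
     = 208.333333 + -12.5 + 5
     = 200.833333
F(3) = 43.5
Integral = F(5) - F(3) = 200.833333 - 43.5 = 157.333333


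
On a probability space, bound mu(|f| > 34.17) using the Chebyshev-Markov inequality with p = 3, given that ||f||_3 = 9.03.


Chebyshev/Markov inequality: mu(|f| > eps) <= (||f||_p / eps)^p
Step 1: ||f||_3 / eps = 9.03 / 34.17 = 0.264267
Step 2: Raise to power p = 3:
  (0.264267)^3 = 0.018456
Step 3: Therefore mu(|f| > 34.17) <= 0.018456


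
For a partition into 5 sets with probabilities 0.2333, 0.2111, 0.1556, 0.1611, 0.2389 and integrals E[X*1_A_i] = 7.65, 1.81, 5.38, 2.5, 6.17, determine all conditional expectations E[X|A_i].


For each cell A_i: E[X|A_i] = E[X*1_A_i] / P(A_i)
Step 1: E[X|A_1] = 7.65 / 0.2333 = 32.790399
Step 2: E[X|A_2] = 1.81 / 0.2111 = 8.574135
Step 3: E[X|A_3] = 5.38 / 0.1556 = 34.575835
Step 4: E[X|A_4] = 2.5 / 0.1611 = 15.518312
Step 5: E[X|A_5] = 6.17 / 0.2389 = 25.826706
Verification: E[X] = sum E[X*1_A_i] = 7.65 + 1.81 + 5.38 + 2.5 + 6.17 = 23.51


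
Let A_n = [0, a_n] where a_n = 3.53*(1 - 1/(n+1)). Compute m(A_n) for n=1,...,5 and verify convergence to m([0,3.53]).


By continuity of measure from below: if A_n increases to A, then m(A_n) -> m(A).
Here A = [0, 3.53], so m(A) = 3.53
Step 1: a_1 = 3.53*(1 - 1/2) = 1.765, m(A_1) = 1.765
Step 2: a_2 = 3.53*(1 - 1/3) = 2.3533, m(A_2) = 2.3533
Step 3: a_3 = 3.53*(1 - 1/4) = 2.6475, m(A_3) = 2.6475
Step 4: a_4 = 3.53*(1 - 1/5) = 2.824, m(A_4) = 2.824
Step 5: a_5 = 3.53*(1 - 1/6) = 2.9417, m(A_5) = 2.9417
Limit: m(A_n) -> m([0,3.53]) = 3.53


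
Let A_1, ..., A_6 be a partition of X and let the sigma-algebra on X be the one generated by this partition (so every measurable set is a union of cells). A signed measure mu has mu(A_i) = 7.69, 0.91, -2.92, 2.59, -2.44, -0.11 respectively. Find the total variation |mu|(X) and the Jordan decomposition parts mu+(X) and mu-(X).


Step 1: Every measurable set is a union of atoms (the cells / points), so a Hahn decomposition is
  obtained by grouping atoms by sign: P = union of atoms with mu > 0, N = union of the remaining atoms.
  Atoms in P (indices): 1, 2, 4;  atoms in N (indices): 3, 5, 6
  Positive values: 7.69, 0.91, 2.59
  Negative values: -2.92, -2.44, -0.11
Step 2: mu+(X) = mu(P) = sum of positive atom values = 11.19
Step 3: mu-(X) = -mu(N) = sum of |negative atom values| = 5.47
Step 4: |mu|(X) = mu+(X) + mu-(X) = 11.19 + 5.47 = 16.66


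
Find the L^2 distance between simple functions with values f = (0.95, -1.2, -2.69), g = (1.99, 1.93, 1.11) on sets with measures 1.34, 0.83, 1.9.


Step 1: Compute differences f_i - g_i:
  0.95 - 1.99 = -1.04
  -1.2 - 1.93 = -3.13
  -2.69 - 1.11 = -3.8
Step 2: Compute |diff|^2 * measure for each set:
  |-1.04|^2 * 1.34 = 1.0816 * 1.34 = 1.449344
  |-3.13|^2 * 0.83 = 9.7969 * 0.83 = 8.131427
  |-3.8|^2 * 1.9 = 14.44 * 1.9 = 27.436
Step 3: Sum = 37.016771
Step 4: ||f-g||_2 = (37.016771)^(1/2) = 6.084141


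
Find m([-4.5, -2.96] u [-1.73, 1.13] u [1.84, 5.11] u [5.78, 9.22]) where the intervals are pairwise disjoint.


For pairwise disjoint intervals, m(union) = sum of lengths.
= (-2.96 - -4.5) + (1.13 - -1.73) + (5.11 - 1.84) + (9.22 - 5.78)
= 1.54 + 2.86 + 3.27 + 3.44
= 11.11


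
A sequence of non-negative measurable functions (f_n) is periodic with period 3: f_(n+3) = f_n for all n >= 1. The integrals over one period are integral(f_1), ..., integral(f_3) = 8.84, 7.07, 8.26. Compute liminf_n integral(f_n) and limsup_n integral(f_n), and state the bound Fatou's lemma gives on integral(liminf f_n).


The sequence (integral(f_n)) is periodic with period 3, repeating the values 8.84, 7.07, 8.26 indefinitely.
Step 1: For a periodic sequence, every tail (a_m, a_(m+1), ...) contains all 3 period values infinitely often.
Step 2: Hence inf of every tail = min of the period values = min(8.84, 7.07, 8.26) = 7.07.
        liminf_n integral(f_n) = sup over m of (inf of tail from m) = 7.07.
Step 3: Similarly sup of every tail = max of the period values = 8.84.
        limsup_n integral(f_n) = 8.84.
Step 4: Fatou's lemma: integral(liminf_n f_n) <= liminf_n integral(f_n) = 7.07.
        So the integral of the pointwise liminf is at most 7.07.


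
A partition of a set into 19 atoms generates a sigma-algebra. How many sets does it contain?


Each element of the sigma-algebra is a union of some subset of the 19 atoms.
The number of such subsets is 2^19 = 524288.


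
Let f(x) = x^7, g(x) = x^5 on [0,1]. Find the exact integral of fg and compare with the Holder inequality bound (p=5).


Step 1: Exact integral of f*g = integral(x^12, 0, 1) = 1/13
     = 0.076923
Step 2: Holder bound with p=5, q=1.25:
  ||f||_p = (integral x^35 dx)^(1/5) = (1/36)^(1/5) = 0.488359
  ||g||_q = (integral x^6.25 dx)^(1/1.25) = (1/7.25)^(1/1.25) = 0.204989
Step 3: Holder bound = ||f||_p * ||g||_q = 0.488359 * 0.204989 = 0.100108
Verification: 0.076923 <= 0.100108 (Holder holds)


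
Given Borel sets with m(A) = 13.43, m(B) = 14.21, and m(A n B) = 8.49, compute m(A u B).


By inclusion-exclusion: m(A u B) = m(A) + m(B) - m(A n B)
= 13.43 + 14.21 - 8.49
= 19.15


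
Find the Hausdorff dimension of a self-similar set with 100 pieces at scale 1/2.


For a self-similar set with N copies scaled by 1/r:
dim_H = log(N)/log(r) = log(100)/log(2)
= 4.60517/0.693147
= 6.643856


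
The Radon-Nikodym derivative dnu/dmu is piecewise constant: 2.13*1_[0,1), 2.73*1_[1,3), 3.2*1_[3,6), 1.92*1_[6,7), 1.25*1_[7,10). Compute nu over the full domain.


Integrate each piece of the Radon-Nikodym derivative:
Step 1: integral_0^1 2.13 dx = 2.13*(1-0) = 2.13*1 = 2.13
Step 2: integral_1^3 2.73 dx = 2.73*(3-1) = 2.73*2 = 5.46
Step 3: integral_3^6 3.2 dx = 3.2*(6-3) = 3.2*3 = 9.6
Step 4: integral_6^7 1.92 dx = 1.92*(7-6) = 1.92*1 = 1.92
Step 5: integral_7^10 1.25 dx = 1.25*(10-7) = 1.25*3 = 3.75
Total: 2.13 + 5.46 + 9.6 + 1.92 + 3.75 = 22.86


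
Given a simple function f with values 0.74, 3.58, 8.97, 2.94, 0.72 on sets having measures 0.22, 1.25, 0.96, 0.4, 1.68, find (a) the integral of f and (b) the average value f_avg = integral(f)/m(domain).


Step 1: Integral = sum(value_i * measure_i)
= 0.74*0.22 + 3.58*1.25 + 8.97*0.96 + 2.94*0.4 + 0.72*1.68
= 0.1628 + 4.475 + 8.6112 + 1.176 + 1.2096
= 15.6346
Step 2: Total measure of domain = 0.22 + 1.25 + 0.96 + 0.4 + 1.68 = 4.51
Step 3: Average value = 15.6346 / 4.51 = 3.466652


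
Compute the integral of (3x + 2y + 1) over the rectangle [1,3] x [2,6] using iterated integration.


By Fubini, integrate in x first, then y.
Step 1: Fix y, integrate over x in [1,3]:
  integral(3x + 2y + 1, x=1..3)
  = 3*(3^2 - 1^2)/2 + (2y + 1)*(3 - 1)
  = 12 + (2y + 1)*2
  = 12 + 4y + 2
  = 14 + 4y
Step 2: Integrate over y in [2,6]:
  integral(14 + 4y, y=2..6)
  = 14*4 + 4*(6^2 - 2^2)/2
  = 56 + 64
  = 120


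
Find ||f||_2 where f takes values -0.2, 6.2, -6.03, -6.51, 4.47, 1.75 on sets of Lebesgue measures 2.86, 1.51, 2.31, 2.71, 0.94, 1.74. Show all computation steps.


Step 1: Compute |f_i|^2 for each value:
  |-0.2|^2 = 0.04
  |6.2|^2 = 38.44
  |-6.03|^2 = 36.3609
  |-6.51|^2 = 42.3801
  |4.47|^2 = 19.9809
  |1.75|^2 = 3.0625
Step 2: Multiply by measures and sum:
  0.04 * 2.86 = 0.1144
  38.44 * 1.51 = 58.0444
  36.3609 * 2.31 = 83.993679
  42.3801 * 2.71 = 114.850071
  19.9809 * 0.94 = 18.782046
  3.0625 * 1.74 = 5.32875
Sum = 0.1144 + 58.0444 + 83.993679 + 114.850071 + 18.782046 + 5.32875 = 281.113346
Step 3: Take the p-th root:
||f||_2 = (281.113346)^(1/2) = 16.766435


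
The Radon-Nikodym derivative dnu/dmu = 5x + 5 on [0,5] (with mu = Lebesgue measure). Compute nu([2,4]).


nu(A) = integral_A (dnu/dmu) dmu = integral_2^4 (5x + 5) dx
Step 1: Antiderivative F(x) = (5/2)x^2 + 5x
Step 2: F(4) = (5/2)*4^2 + 5*4 = 40 + 20 = 60
Step 3: F(2) = (5/2)*2^2 + 5*2 = 10 + 10 = 20
Step 4: nu([2,4]) = F(4) - F(2) = 60 - 20 = 40


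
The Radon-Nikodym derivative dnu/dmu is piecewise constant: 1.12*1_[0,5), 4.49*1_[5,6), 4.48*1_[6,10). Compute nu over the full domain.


Integrate each piece of the Radon-Nikodym derivative:
Step 1: integral_0^5 1.12 dx = 1.12*(5-0) = 1.12*5 = 5.6
Step 2: integral_5^6 4.49 dx = 4.49*(6-5) = 4.49*1 = 4.49
Step 3: integral_6^10 4.48 dx = 4.48*(10-6) = 4.48*4 = 17.92
Total: 5.6 + 4.49 + 17.92 = 28.01


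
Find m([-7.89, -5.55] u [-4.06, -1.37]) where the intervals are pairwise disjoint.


For pairwise disjoint intervals, m(union) = sum of lengths.
= (-5.55 - -7.89) + (-1.37 - -4.06)
= 2.34 + 2.69
= 5.03


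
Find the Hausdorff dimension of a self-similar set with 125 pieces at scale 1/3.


For a self-similar set with N copies scaled by 1/r:
dim_H = log(N)/log(r) = log(125)/log(3)
= 4.828314/1.098612
= 4.394921


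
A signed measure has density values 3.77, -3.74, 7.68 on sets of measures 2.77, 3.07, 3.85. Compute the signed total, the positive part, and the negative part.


Step 1: Compute signed measure on each set:
  Set 1: 3.77 * 2.77 = 10.4429
  Set 2: -3.74 * 3.07 = -11.4818
  Set 3: 7.68 * 3.85 = 29.568
Step 2: Total signed measure = (10.4429) + (-11.4818) + (29.568)
     = 28.5291
Step 3: Positive part mu+(X) = sum of positive contributions = 40.0109
Step 4: Negative part mu-(X) = |sum of negative contributions| = 11.4818


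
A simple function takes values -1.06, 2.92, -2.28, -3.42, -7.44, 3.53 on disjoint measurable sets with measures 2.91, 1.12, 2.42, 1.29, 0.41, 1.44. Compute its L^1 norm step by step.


Step 1: Compute |f_i|^1 for each value:
  |-1.06|^1 = 1.06
  |2.92|^1 = 2.92
  |-2.28|^1 = 2.28
  |-3.42|^1 = 3.42
  |-7.44|^1 = 7.44
  |3.53|^1 = 3.53
Step 2: Multiply by measures and sum:
  1.06 * 2.91 = 3.0846
  2.92 * 1.12 = 3.2704
  2.28 * 2.42 = 5.5176
  3.42 * 1.29 = 4.4118
  7.44 * 0.41 = 3.0504
  3.53 * 1.44 = 5.0832
Sum = 3.0846 + 3.2704 + 5.5176 + 4.4118 + 3.0504 + 5.0832 = 24.418
Step 3: Take the p-th root:
||f||_1 = (24.418)^(1/1) = 24.418


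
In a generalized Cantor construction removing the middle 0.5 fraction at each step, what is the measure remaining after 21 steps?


Step 1: At each step, fraction remaining = 1 - 0.5 = 0.5
Step 2: After 21 steps, measure = (0.5)^21
Result = 4.768372e-07


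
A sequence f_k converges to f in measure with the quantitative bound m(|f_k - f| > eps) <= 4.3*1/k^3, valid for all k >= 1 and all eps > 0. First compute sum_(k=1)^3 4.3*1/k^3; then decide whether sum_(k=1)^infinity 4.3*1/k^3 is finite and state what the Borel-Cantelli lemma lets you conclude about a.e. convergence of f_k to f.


Step 1: List the terms 4.3*1/k^3 for k = 1 to 3:
  k=1: 4.3
  k=2: 0.5375
  k=3: 0.159259
Step 2: Partial sum = 4.3 + 0.5375 + 0.159259
     = 4.996759
Step 3: The full series sum_(k>=1) 4.3*1/k^3 converges (p-series with p = 3 > 1; a constant multiple of a convergent series converges).
Step 4: Fix eps > 0. Since sum_k m(|f_k - f| > eps) < infinity, the Borel-Cantelli lemma gives
        m(limsup_k {|f_k - f| > eps}) = 0, i.e. for a.e. x, |f_k(x) - f(x)| <= eps for all large k.
        Applying this with eps = 1/j for j = 1, 2, ... and intersecting the countably many full-measure sets,
        for a.e. x we get limsup_k |f_k(x) - f(x)| <= 1/j for every j, hence f_k -> f almost everywhere.
Conclusion: series converges; Borel-Cantelli yields f_k -> f a.e.


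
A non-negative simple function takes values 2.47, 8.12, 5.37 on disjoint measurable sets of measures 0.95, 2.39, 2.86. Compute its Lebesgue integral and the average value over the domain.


Step 1: Integral = sum(value_i * measure_i)
= 2.47*0.95 + 8.12*2.39 + 5.37*2.86
= 2.3465 + 19.4068 + 15.3582
= 37.1115
Step 2: Total measure of domain = 0.95 + 2.39 + 2.86 = 6.2
Step 3: Average value = 37.1115 / 6.2 = 5.985726


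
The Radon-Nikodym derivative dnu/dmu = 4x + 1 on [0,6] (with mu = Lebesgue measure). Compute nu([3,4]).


nu(A) = integral_A (dnu/dmu) dmu = integral_3^4 (4x + 1) dx
Step 1: Antiderivative F(x) = (4/2)x^2 + 1x
Step 2: F(4) = (4/2)*4^2 + 1*4 = 32 + 4 = 36
Step 3: F(3) = (4/2)*3^2 + 1*3 = 18 + 3 = 21
Step 4: nu([3,4]) = F(4) - F(3) = 36 - 21 = 15


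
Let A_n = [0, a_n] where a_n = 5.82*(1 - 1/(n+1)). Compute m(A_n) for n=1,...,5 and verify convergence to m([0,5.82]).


By continuity of measure from below: if A_n increases to A, then m(A_n) -> m(A).
Here A = [0, 5.82], so m(A) = 5.82
Step 1: a_1 = 5.82*(1 - 1/2) = 2.91, m(A_1) = 2.91
Step 2: a_2 = 5.82*(1 - 1/3) = 3.88, m(A_2) = 3.88
Step 3: a_3 = 5.82*(1 - 1/4) = 4.365, m(A_3) = 4.365
Step 4: a_4 = 5.82*(1 - 1/5) = 4.656, m(A_4) = 4.656
Step 5: a_5 = 5.82*(1 - 1/6) = 4.85, m(A_5) = 4.85
Limit: m(A_n) -> m([0,5.82]) = 5.82


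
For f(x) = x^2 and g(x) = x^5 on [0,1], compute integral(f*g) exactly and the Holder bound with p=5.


Step 1: Exact integral of f*g = integral(x^7, 0, 1) = 1/8
     = 0.125
Step 2: Holder bound with p=5, q=1.25:
  ||f||_p = (integral x^10 dx)^(1/5) = (1/11)^(1/5) = 0.619044
  ||g||_q = (integral x^6.25 dx)^(1/1.25) = (1/7.25)^(1/1.25) = 0.204989
Step 3: Holder bound = ||f||_p * ||g||_q = 0.619044 * 0.204989 = 0.126897
Verification: 0.125 <= 0.126897 (Holder holds)


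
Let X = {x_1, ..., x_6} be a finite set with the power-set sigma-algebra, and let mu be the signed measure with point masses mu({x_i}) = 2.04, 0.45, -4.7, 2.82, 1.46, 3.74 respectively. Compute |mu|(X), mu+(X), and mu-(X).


Step 1: Every measurable set is a union of atoms (the cells / points), so a Hahn decomposition is
  obtained by grouping atoms by sign: P = union of atoms with mu > 0, N = union of the remaining atoms.
  Atoms in P (indices): 1, 2, 4, 5, 6;  atoms in N (indices): 3
  Positive values: 2.04, 0.45, 2.82, 1.46, 3.74
  Negative values: -4.7
Step 2: mu+(X) = mu(P) = sum of positive atom values = 10.51
Step 3: mu-(X) = -mu(N) = sum of |negative atom values| = 4.7
Step 4: |mu|(X) = mu+(X) + mu-(X) = 10.51 + 4.7 = 15.21


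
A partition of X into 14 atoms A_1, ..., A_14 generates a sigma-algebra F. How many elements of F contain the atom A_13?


Each element of F is a union of some subset S of the 14 atoms.
The element contains A_13 iff A_13 is in S.
So we count subsets S of {A_1,...,A_14} with A_13 in S: choose freely among the other 13 atoms.
Count = 2^(14-1) = 2^13 = 8192.


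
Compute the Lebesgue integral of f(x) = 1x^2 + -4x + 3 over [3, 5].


The Lebesgue integral of a Riemann-integrable function agrees with the Riemann integral.
Antiderivative F(x) = (1/3)x^3 + (-4/2)x^2 + 3x
F(5) = (1/3)*5^3 + (-4/2)*5^2 + 3*5
     = (1/3)*125 + (-4/2)*25 + 3*5
     = 41.666667 + -50 + 15
     = 6.666667
F(3) = 0.0
Integral = F(5) - F(3) = 6.666667 - 0.0 = 6.666667


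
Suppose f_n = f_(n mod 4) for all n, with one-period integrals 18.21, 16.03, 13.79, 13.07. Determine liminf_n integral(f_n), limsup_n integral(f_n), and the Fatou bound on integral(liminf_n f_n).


The sequence (integral(f_n)) is periodic with period 4, repeating the values 18.21, 16.03, 13.79, 13.07 indefinitely.
Step 1: For a periodic sequence, every tail (a_m, a_(m+1), ...) contains all 4 period values infinitely often.
Step 2: Hence inf of every tail = min of the period values = min(18.21, 16.03, 13.79, 13.07) = 13.07.
        liminf_n integral(f_n) = sup over m of (inf of tail from m) = 13.07.
Step 3: Similarly sup of every tail = max of the period values = 18.21.
        limsup_n integral(f_n) = 18.21.
Step 4: Fatou's lemma: integral(liminf_n f_n) <= liminf_n integral(f_n) = 13.07.
        So the integral of the pointwise liminf is at most 13.07.


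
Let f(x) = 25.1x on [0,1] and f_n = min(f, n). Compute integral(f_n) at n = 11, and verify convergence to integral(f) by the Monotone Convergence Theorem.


f(x) = 25.1x on [0,1]; f_n(x) = min(25.1x, n). At n = 11:
Step 1: f(x) reaches 11 at x = 11/25.1 = 0.438247
Step 2: integral(f_11) = integral(25.1x, 0, 0.438247) + integral(11, 0.438247, 1)
       = 25.1*0.438247^2/2 + 11*(1 - 0.438247)
       = 2.410359 + 6.179283
       = 8.589641
Step 3: As n -> infinity, f_n increases to f, so by MCT integral(f_n) -> integral(f) = 25.1/2 = 12.55.
Convergence: integral(f_11) = 8.589641 -> 12.55 as n -> infinity


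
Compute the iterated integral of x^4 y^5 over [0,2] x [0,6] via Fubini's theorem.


By Fubini's theorem, the double integral factors as a product of single integrals:
Step 1: integral_0^2 x^4 dx = [x^5/5] from 0 to 2
     = 2^5/5 = 6.4
Step 2: integral_0^6 y^5 dy = [y^6/6] from 0 to 6
     = 6^6/6 = 7776
Step 3: Double integral = 6.4 * 7776 = 49766.4


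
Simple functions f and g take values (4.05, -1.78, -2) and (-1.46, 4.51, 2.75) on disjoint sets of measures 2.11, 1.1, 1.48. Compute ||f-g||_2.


Step 1: Compute differences f_i - g_i:
  4.05 - -1.46 = 5.51
  -1.78 - 4.51 = -6.29
  -2 - 2.75 = -4.75
Step 2: Compute |diff|^2 * measure for each set:
  |5.51|^2 * 2.11 = 30.3601 * 2.11 = 64.059811
  |-6.29|^2 * 1.1 = 39.5641 * 1.1 = 43.52051
  |-4.75|^2 * 1.48 = 22.5625 * 1.48 = 33.3925
Step 3: Sum = 140.972821
Step 4: ||f-g||_2 = (140.972821)^(1/2) = 11.873198


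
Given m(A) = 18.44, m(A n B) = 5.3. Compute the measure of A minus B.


m(A \ B) = m(A) - m(A n B)
= 18.44 - 5.3
= 13.14


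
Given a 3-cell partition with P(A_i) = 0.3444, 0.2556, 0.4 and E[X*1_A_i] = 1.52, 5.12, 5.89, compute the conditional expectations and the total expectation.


For each cell A_i: E[X|A_i] = E[X*1_A_i] / P(A_i)
Step 1: E[X|A_1] = 1.52 / 0.3444 = 4.413473
Step 2: E[X|A_2] = 5.12 / 0.2556 = 20.031299
Step 3: E[X|A_3] = 5.89 / 0.4 = 14.725
Verification: E[X] = sum E[X*1_A_i] = 1.52 + 5.12 + 5.89 = 12.53


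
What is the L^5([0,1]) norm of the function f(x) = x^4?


Step 1: ||f||_5 = (integral_0^1 |x^4|^5 dx)^(1/5)
     = (integral_0^1 x^20 dx)^(1/5)
Step 2: integral_0^1 x^20 dx = [x^21/(21)] from 0 to 1 = 1^21/21
     = 1/21 = 0.047619
Step 3: ||f||_5 = (0.047619)^(1/5) = 0.543946


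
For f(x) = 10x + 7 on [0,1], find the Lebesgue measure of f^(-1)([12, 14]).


f^(-1)([12, 14]) = {x : 12 <= 10x + 7 <= 14}
Solving: (12 - 7)/10 <= x <= (14 - 7)/10
= [0.5, 0.7]
Intersecting with [0,1]: [0.5, 0.7]
Measure = 0.7 - 0.5 = 0.2


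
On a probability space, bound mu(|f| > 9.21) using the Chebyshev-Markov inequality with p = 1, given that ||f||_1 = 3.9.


Chebyshev/Markov inequality: mu(|f| > eps) <= (||f||_p / eps)^p
Step 1: ||f||_1 / eps = 3.9 / 9.21 = 0.423453
Step 2: Raise to power p = 1:
  (0.423453)^1 = 0.423453
Step 3: Therefore mu(|f| > 9.21) <= 0.423453


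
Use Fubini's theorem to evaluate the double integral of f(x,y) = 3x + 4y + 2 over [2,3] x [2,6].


By Fubini, integrate in x first, then y.
Step 1: Fix y, integrate over x in [2,3]:
  integral(3x + 4y + 2, x=2..3)
  = 3*(3^2 - 2^2)/2 + (4y + 2)*(3 - 2)
  = 7.5 + (4y + 2)*1
  = 7.5 + 4y + 2
  = 9.5 + 4y
Step 2: Integrate over y in [2,6]:
  integral(9.5 + 4y, y=2..6)
  = 9.5*4 + 4*(6^2 - 2^2)/2
  = 38 + 64
  = 102


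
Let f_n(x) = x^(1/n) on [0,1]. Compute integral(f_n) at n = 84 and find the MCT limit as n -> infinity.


At n = 84: f_84(x) = x^(1/84).
Step 1: integral(x^(1/84), 0, 1) = [x^(1/84+1) / (1/84+1)] from 0 to 1
     = 1 / (1/84 + 1) = 1 / ((84+1)/84) = 84/(84+1)
     = 84/85 = 0.988235
Step 2: As n -> infinity, f_n(x) = x^(1/n) -> 1 for x in (0,1], and f_n is increasing in n.
By MCT, lim_n integral(f_n) = integral(lim_n f_n) = integral(1, 0, 1) = 1.
Step 3: Verify convergence: 84/85 = 0.988235 -> 1


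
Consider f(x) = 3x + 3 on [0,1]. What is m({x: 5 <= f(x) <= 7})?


f^(-1)([5, 7]) = {x : 5 <= 3x + 3 <= 7}
Solving: (5 - 3)/3 <= x <= (7 - 3)/3
= [0.666667, 1.333333]
Intersecting with [0,1]: [0.666667, 1]
Measure = 1 - 0.666667 = 0.333333


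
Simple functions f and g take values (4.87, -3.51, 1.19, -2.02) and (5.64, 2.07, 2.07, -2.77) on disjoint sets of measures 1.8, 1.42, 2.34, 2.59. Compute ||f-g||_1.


Step 1: Compute differences f_i - g_i:
  4.87 - 5.64 = -0.77
  -3.51 - 2.07 = -5.58
  1.19 - 2.07 = -0.88
  -2.02 - -2.77 = 0.75
Step 2: Compute |diff|^1 * measure for each set:
  |-0.77|^1 * 1.8 = 0.77 * 1.8 = 1.386
  |-5.58|^1 * 1.42 = 5.58 * 1.42 = 7.9236
  |-0.88|^1 * 2.34 = 0.88 * 2.34 = 2.0592
  |0.75|^1 * 2.59 = 0.75 * 2.59 = 1.9425
Step 3: Sum = 13.3113
Step 4: ||f-g||_1 = (13.3113)^(1/1) = 13.3113


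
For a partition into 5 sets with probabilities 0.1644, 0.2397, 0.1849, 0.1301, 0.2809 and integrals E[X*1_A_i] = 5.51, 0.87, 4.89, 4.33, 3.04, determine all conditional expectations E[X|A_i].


For each cell A_i: E[X|A_i] = E[X*1_A_i] / P(A_i)
Step 1: E[X|A_1] = 5.51 / 0.1644 = 33.515815
Step 2: E[X|A_2] = 0.87 / 0.2397 = 3.629537
Step 3: E[X|A_3] = 4.89 / 0.1849 = 26.446728
Step 4: E[X|A_4] = 4.33 / 0.1301 = 33.282091
Step 5: E[X|A_5] = 3.04 / 0.2809 = 10.822357
Verification: E[X] = sum E[X*1_A_i] = 5.51 + 0.87 + 4.89 + 4.33 + 3.04 = 18.64


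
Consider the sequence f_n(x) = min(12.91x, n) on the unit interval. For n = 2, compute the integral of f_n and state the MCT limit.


f(x) = 12.91x on [0,1]; f_n(x) = min(12.91x, n). At n = 2:
Step 1: f(x) reaches 2 at x = 2/12.91 = 0.154919
Step 2: integral(f_2) = integral(12.91x, 0, 0.154919) + integral(2, 0.154919, 1)
       = 12.91*0.154919^2/2 + 2*(1 - 0.154919)
       = 0.154919 + 1.690163
       = 1.845081
Step 3: As n -> infinity, f_n increases to f, so by MCT integral(f_n) -> integral(f) = 12.91/2 = 6.455.
Convergence: integral(f_2) = 1.845081 -> 6.455 as n -> infinity


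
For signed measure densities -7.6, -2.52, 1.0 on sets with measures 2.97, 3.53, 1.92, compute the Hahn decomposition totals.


Step 1: Compute signed measure on each set:
  Set 1: -7.6 * 2.97 = -22.572
  Set 2: -2.52 * 3.53 = -8.8956
  Set 3: 1.0 * 1.92 = 1.92
Step 2: Total signed measure = (-22.572) + (-8.8956) + (1.92)
     = -29.5476
Step 3: Positive part mu+(X) = sum of positive contributions = 1.92
Step 4: Negative part mu-(X) = |sum of negative contributions| = 31.4676


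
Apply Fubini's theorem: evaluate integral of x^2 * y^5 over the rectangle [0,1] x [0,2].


By Fubini's theorem, the double integral factors as a product of single integrals:
Step 1: integral_0^1 x^2 dx = [x^3/3] from 0 to 1
     = 1^3/3 = 0.333333
Step 2: integral_0^2 y^5 dy = [y^6/6] from 0 to 2
     = 2^6/6 = 10.666667
Step 3: Double integral = 0.333333 * 10.666667 = 3.555556


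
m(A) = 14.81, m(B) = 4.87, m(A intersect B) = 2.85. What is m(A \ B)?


m(A \ B) = m(A) - m(A n B)
= 14.81 - 2.85
= 11.96


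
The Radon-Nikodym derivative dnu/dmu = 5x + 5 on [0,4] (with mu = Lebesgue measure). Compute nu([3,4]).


nu(A) = integral_A (dnu/dmu) dmu = integral_3^4 (5x + 5) dx
Step 1: Antiderivative F(x) = (5/2)x^2 + 5x
Step 2: F(4) = (5/2)*4^2 + 5*4 = 40 + 20 = 60
Step 3: F(3) = (5/2)*3^2 + 5*3 = 22.5 + 15 = 37.5
Step 4: nu([3,4]) = F(4) - F(3) = 60 - 37.5 = 22.5


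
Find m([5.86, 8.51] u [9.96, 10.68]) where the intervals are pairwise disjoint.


For pairwise disjoint intervals, m(union) = sum of lengths.
= (8.51 - 5.86) + (10.68 - 9.96)
= 2.65 + 0.72
= 3.37


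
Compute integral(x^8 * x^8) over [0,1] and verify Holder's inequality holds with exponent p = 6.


Step 1: Exact integral of f*g = integral(x^16, 0, 1) = 1/17
     = 0.058824
Step 2: Holder bound with p=6, q=1.2:
  ||f||_p = (integral x^48 dx)^(1/6) = (1/49)^(1/6) = 0.522758
  ||g||_q = (integral x^9.6 dx)^(1/1.2) = (1/10.6)^(1/1.2) = 0.139823
Step 3: Holder bound = ||f||_p * ||g||_q = 0.522758 * 0.139823 = 0.073094
Verification: 0.058824 <= 0.073094 (Holder holds)


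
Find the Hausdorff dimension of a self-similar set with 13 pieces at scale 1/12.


For a self-similar set with N copies scaled by 1/r:
dim_H = log(N)/log(r) = log(13)/log(12)
= 2.564949/2.484907
= 1.032212


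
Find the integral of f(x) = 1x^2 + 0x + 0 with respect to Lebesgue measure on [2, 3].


The Lebesgue integral of a Riemann-integrable function agrees with the Riemann integral.
Antiderivative F(x) = (1/3)x^3 + (0/2)x^2 + 0x
F(3) = (1/3)*3^3 + (0/2)*3^2 + 0*3
     = (1/3)*27 + (0/2)*9 + 0*3
     = 9 + 0.0 + 0
     = 9
F(2) = 2.666667
Integral = F(3) - F(2) = 9 - 2.666667 = 6.333333


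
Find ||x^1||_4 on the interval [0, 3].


Step 1: ||f||_4 = (integral_0^3 |x^1|^4 dx)^(1/4)
     = (integral_0^3 x^4 dx)^(1/4)
Step 2: integral_0^3 x^4 dx = [x^5/(5)] from 0 to 3 = 3^5/5
     = 243/5 = 48.6
Step 3: ||f||_4 = (48.6)^(1/4) = 2.640335


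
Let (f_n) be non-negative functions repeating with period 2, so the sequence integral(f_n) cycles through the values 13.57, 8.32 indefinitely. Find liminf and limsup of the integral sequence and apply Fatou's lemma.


The sequence (integral(f_n)) is periodic with period 2, repeating the values 13.57, 8.32 indefinitely.
Step 1: For a periodic sequence, every tail (a_m, a_(m+1), ...) contains all 2 period values infinitely often.
Step 2: Hence inf of every tail = min of the period values = min(13.57, 8.32) = 8.32.
        liminf_n integral(f_n) = sup over m of (inf of tail from m) = 8.32.
Step 3: Similarly sup of every tail = max of the period values = 13.57.
        limsup_n integral(f_n) = 13.57.
Step 4: Fatou's lemma: integral(liminf_n f_n) <= liminf_n integral(f_n) = 8.32.
        So the integral of the pointwise liminf is at most 8.32.


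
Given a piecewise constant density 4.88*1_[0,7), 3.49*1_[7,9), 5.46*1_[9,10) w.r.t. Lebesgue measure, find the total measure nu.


Integrate each piece of the Radon-Nikodym derivative:
Step 1: integral_0^7 4.88 dx = 4.88*(7-0) = 4.88*7 = 34.16
Step 2: integral_7^9 3.49 dx = 3.49*(9-7) = 3.49*2 = 6.98
Step 3: integral_9^10 5.46 dx = 5.46*(10-9) = 5.46*1 = 5.46
Total: 34.16 + 6.98 + 5.46 = 46.6


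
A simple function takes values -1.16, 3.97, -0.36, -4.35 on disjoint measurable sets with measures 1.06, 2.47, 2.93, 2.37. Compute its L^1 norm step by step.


Step 1: Compute |f_i|^1 for each value:
  |-1.16|^1 = 1.16
  |3.97|^1 = 3.97
  |-0.36|^1 = 0.36
  |-4.35|^1 = 4.35
Step 2: Multiply by measures and sum:
  1.16 * 1.06 = 1.2296
  3.97 * 2.47 = 9.8059
  0.36 * 2.93 = 1.0548
  4.35 * 2.37 = 10.3095
Sum = 1.2296 + 9.8059 + 1.0548 + 10.3095 = 22.3998
Step 3: Take the p-th root:
||f||_1 = (22.3998)^(1/1) = 22.3998


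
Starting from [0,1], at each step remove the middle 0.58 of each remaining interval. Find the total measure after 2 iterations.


Step 1: At each step, fraction remaining = 1 - 0.58 = 0.42
Step 2: After 2 steps, measure = (0.42)^2
Step 3: Computing the power step by step:
  After step 1: 0.42
  After step 2: 0.1764
Result = 0.1764


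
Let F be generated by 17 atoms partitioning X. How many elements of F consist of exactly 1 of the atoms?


Each element of F is a union of some subset of the 17 atoms.
Elements that are unions of exactly 1 atoms correspond to 1-element subsets of the 17 atoms.
Count = C(17, 1) = 17! / (1! * 16!) = 17.


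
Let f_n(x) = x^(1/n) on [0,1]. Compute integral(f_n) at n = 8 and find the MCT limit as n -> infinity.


At n = 8: f_8(x) = x^(1/8).
Step 1: integral(x^(1/8), 0, 1) = [x^(1/8+1) / (1/8+1)] from 0 to 1
     = 1 / (1/8 + 1) = 1 / ((8+1)/8) = 8/(8+1)
     = 8/9 = 0.888889
Step 2: As n -> infinity, f_n(x) = x^(1/n) -> 1 for x in (0,1], and f_n is increasing in n.
By MCT, lim_n integral(f_n) = integral(lim_n f_n) = integral(1, 0, 1) = 1.
Step 3: Verify convergence: 8/9 = 0.888889 -> 1


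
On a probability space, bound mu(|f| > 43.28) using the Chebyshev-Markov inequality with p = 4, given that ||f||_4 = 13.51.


Chebyshev/Markov inequality: mu(|f| > eps) <= (||f||_p / eps)^p
Step 1: ||f||_4 / eps = 13.51 / 43.28 = 0.312153
Step 2: Raise to power p = 4:
  (0.312153)^4 = 0.009495
Step 3: Therefore mu(|f| > 43.28) <= 0.009495


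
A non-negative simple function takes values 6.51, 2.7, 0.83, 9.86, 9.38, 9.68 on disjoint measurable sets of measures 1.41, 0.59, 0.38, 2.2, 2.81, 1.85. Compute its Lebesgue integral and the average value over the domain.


Step 1: Integral = sum(value_i * measure_i)
= 6.51*1.41 + 2.7*0.59 + 0.83*0.38 + 9.86*2.2 + 9.38*2.81 + 9.68*1.85
= 9.1791 + 1.593 + 0.3154 + 21.692 + 26.3578 + 17.908
= 77.0453
Step 2: Total measure of domain = 1.41 + 0.59 + 0.38 + 2.2 + 2.81 + 1.85 = 9.24
Step 3: Average value = 77.0453 / 9.24 = 8.338236


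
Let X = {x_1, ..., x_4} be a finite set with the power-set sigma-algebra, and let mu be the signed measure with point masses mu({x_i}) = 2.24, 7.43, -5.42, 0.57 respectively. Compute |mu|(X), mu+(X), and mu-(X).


Step 1: Every measurable set is a union of atoms (the cells / points), so a Hahn decomposition is
  obtained by grouping atoms by sign: P = union of atoms with mu > 0, N = union of the remaining atoms.
  Atoms in P (indices): 1, 2, 4;  atoms in N (indices): 3
  Positive values: 2.24, 7.43, 0.57
  Negative values: -5.42
Step 2: mu+(X) = mu(P) = sum of positive atom values = 10.24
Step 3: mu-(X) = -mu(N) = sum of |negative atom values| = 5.42
Step 4: |mu|(X) = mu+(X) + mu-(X) = 10.24 + 5.42 = 15.66


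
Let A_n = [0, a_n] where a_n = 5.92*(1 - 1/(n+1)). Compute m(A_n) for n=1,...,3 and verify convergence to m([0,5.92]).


By continuity of measure from below: if A_n increases to A, then m(A_n) -> m(A).
Here A = [0, 5.92], so m(A) = 5.92
Step 1: a_1 = 5.92*(1 - 1/2) = 2.96, m(A_1) = 2.96
Step 2: a_2 = 5.92*(1 - 1/3) = 3.9467, m(A_2) = 3.9467
Step 3: a_3 = 5.92*(1 - 1/4) = 4.44, m(A_3) = 4.44
Limit: m(A_n) -> m([0,5.92]) = 5.92


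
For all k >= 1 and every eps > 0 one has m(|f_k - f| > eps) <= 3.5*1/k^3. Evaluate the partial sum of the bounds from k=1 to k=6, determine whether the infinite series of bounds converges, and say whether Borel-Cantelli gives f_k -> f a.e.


Step 1: List the terms 3.5*1/k^3 for k = 1 to 6:
  k=1: 3.5
  k=2: 0.4375
  k=3: 0.12963
  k=4: 0.054688
  k=5: 0.028
  k=6: 0.016204
Step 2: Partial sum = 3.5 + 0.4375 + 0.12963 + 0.054688 + 0.028 + 0.016204
     = 4.166021
Step 3: The full series sum_(k>=1) 3.5*1/k^3 converges (p-series with p = 3 > 1; a constant multiple of a convergent series converges).
Step 4: Fix eps > 0. Since sum_k m(|f_k - f| > eps) < infinity, the Borel-Cantelli lemma gives
        m(limsup_k {|f_k - f| > eps}) = 0, i.e. for a.e. x, |f_k(x) - f(x)| <= eps for all large k.
        Applying this with eps = 1/j for j = 1, 2, ... and intersecting the countably many full-measure sets,
        for a.e. x we get limsup_k |f_k(x) - f(x)| <= 1/j for every j, hence f_k -> f almost everywhere.
Conclusion: series converges; Borel-Cantelli yields f_k -> f a.e.


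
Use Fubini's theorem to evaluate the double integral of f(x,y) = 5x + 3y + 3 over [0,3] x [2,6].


By Fubini, integrate in x first, then y.
Step 1: Fix y, integrate over x in [0,3]:
  integral(5x + 3y + 3, x=0..3)
  = 5*(3^2 - 0^2)/2 + (3y + 3)*(3 - 0)
  = 22.5 + (3y + 3)*3
  = 22.5 + 9y + 9
  = 31.5 + 9y
Step 2: Integrate over y in [2,6]:
  integral(31.5 + 9y, y=2..6)
  = 31.5*4 + 9*(6^2 - 2^2)/2
  = 126 + 144
  = 270


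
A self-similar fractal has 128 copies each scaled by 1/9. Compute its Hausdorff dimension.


For a self-similar set with N copies scaled by 1/r:
dim_H = log(N)/log(r) = log(128)/log(9)
= 4.85203/2.197225
= 2.208254


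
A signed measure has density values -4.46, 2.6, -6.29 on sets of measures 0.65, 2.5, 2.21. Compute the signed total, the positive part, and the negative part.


Step 1: Compute signed measure on each set:
  Set 1: -4.46 * 0.65 = -2.899
  Set 2: 2.6 * 2.5 = 6.5
  Set 3: -6.29 * 2.21 = -13.9009
Step 2: Total signed measure = (-2.899) + (6.5) + (-13.9009)
     = -10.2999
Step 3: Positive part mu+(X) = sum of positive contributions = 6.5
Step 4: Negative part mu-(X) = |sum of negative contributions| = 16.7999


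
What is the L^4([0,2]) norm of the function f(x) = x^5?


Step 1: ||f||_4 = (integral_0^2 |x^5|^4 dx)^(1/4)
     = (integral_0^2 x^20 dx)^(1/4)
Step 2: integral_0^2 x^20 dx = [x^21/(21)] from 0 to 2 = 2^21/21
     = 2097152/21 = 99864.380952
Step 3: ||f||_4 = (99864.380952)^(1/4) = 17.776762


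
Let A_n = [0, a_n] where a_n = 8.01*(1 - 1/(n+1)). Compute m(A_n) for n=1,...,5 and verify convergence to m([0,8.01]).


By continuity of measure from below: if A_n increases to A, then m(A_n) -> m(A).
Here A = [0, 8.01], so m(A) = 8.01
Step 1: a_1 = 8.01*(1 - 1/2) = 4.005, m(A_1) = 4.005
Step 2: a_2 = 8.01*(1 - 1/3) = 5.34, m(A_2) = 5.34
Step 3: a_3 = 8.01*(1 - 1/4) = 6.0075, m(A_3) = 6.0075
Step 4: a_4 = 8.01*(1 - 1/5) = 6.408, m(A_4) = 6.408
Step 5: a_5 = 8.01*(1 - 1/6) = 6.675, m(A_5) = 6.675
Limit: m(A_n) -> m([0,8.01]) = 8.01


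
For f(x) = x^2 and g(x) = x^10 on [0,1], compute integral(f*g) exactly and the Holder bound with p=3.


Step 1: Exact integral of f*g = integral(x^12, 0, 1) = 1/13
     = 0.076923
Step 2: Holder bound with p=3, q=1.5:
  ||f||_p = (integral x^6 dx)^(1/3) = (1/7)^(1/3) = 0.522758
  ||g||_q = (integral x^15 dx)^(1/1.5) = (1/16)^(1/1.5) = 0.15749
Step 3: Holder bound = ||f||_p * ||g||_q = 0.522758 * 0.15749 = 0.082329
Verification: 0.076923 <= 0.082329 (Holder holds)


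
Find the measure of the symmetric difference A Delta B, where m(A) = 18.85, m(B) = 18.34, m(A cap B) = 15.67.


m(A Delta B) = m(A) + m(B) - 2*m(A n B)
= 18.85 + 18.34 - 2*15.67
= 18.85 + 18.34 - 31.34
= 5.85


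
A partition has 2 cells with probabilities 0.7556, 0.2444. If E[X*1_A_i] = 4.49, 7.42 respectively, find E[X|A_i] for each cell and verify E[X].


For each cell A_i: E[X|A_i] = E[X*1_A_i] / P(A_i)
Step 1: E[X|A_1] = 4.49 / 0.7556 = 5.942298
Step 2: E[X|A_2] = 7.42 / 0.2444 = 30.360065
Verification: E[X] = sum E[X*1_A_i] = 4.49 + 7.42 = 11.91


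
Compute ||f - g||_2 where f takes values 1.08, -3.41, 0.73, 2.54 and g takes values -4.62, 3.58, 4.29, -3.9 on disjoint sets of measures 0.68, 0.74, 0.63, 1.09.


Step 1: Compute differences f_i - g_i:
  1.08 - -4.62 = 5.7
  -3.41 - 3.58 = -6.99
  0.73 - 4.29 = -3.56
  2.54 - -3.9 = 6.44
Step 2: Compute |diff|^2 * measure for each set:
  |5.7|^2 * 0.68 = 32.49 * 0.68 = 22.0932
  |-6.99|^2 * 0.74 = 48.8601 * 0.74 = 36.156474
  |-3.56|^2 * 0.63 = 12.6736 * 0.63 = 7.984368
  |6.44|^2 * 1.09 = 41.4736 * 1.09 = 45.206224
Step 3: Sum = 111.440266
Step 4: ||f-g||_2 = (111.440266)^(1/2) = 10.556527


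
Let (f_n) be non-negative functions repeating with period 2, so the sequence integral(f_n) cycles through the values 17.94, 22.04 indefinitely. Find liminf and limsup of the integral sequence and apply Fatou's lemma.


The sequence (integral(f_n)) is periodic with period 2, repeating the values 17.94, 22.04 indefinitely.
Step 1: For a periodic sequence, every tail (a_m, a_(m+1), ...) contains all 2 period values infinitely often.
Step 2: Hence inf of every tail = min of the period values = min(17.94, 22.04) = 17.94.
        liminf_n integral(f_n) = sup over m of (inf of tail from m) = 17.94.
Step 3: Similarly sup of every tail = max of the period values = 22.04.
        limsup_n integral(f_n) = 22.04.
Step 4: Fatou's lemma: integral(liminf_n f_n) <= liminf_n integral(f_n) = 17.94.
        So the integral of the pointwise liminf is at most 17.94.
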